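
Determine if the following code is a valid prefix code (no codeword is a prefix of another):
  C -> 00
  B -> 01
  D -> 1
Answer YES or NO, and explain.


Checking each pair (does one codeword prefix another?):
  C='00' vs B='01': no prefix
  C='00' vs D='1': no prefix
  B='01' vs C='00': no prefix
  B='01' vs D='1': no prefix
  D='1' vs C='00': no prefix
  D='1' vs B='01': no prefix
No violation found over all pairs.

YES -- this is a valid prefix code. No codeword is a prefix of any other codeword.


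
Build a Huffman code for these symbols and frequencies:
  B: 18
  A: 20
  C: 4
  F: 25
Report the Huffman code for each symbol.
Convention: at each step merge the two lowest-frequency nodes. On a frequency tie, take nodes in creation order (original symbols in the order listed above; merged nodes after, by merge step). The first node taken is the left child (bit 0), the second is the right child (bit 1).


Huffman tree construction:
Step 1: Merge C(4) + B(18) = 22
Step 2: Merge A(20) + (C+B)(22) = 42
Step 3: Merge F(25) + (A+(C+B))(42) = 67
Read each symbol's code off the tree from the root (left child = 0, right child = 1).

Codes:
  B: 111 (length 3)
  A: 10 (length 2)
  C: 110 (length 3)
  F: 0 (length 1)
Average code length: 131/67 = 1.9552 bits/symbol


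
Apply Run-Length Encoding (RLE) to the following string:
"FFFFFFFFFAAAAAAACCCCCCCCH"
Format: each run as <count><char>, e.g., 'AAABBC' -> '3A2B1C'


Scanning runs left to right:
  i=0: run of 'F' x 9 -> '9F'
  i=9: run of 'A' x 7 -> '7A'
  i=16: run of 'C' x 8 -> '8C'
  i=24: run of 'H' x 1 -> '1H'

RLE = 9F7A8C1H


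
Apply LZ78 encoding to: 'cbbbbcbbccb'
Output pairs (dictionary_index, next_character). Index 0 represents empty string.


LZ78 encoding steps:
Dictionary: {0: ''}
Step 1: w='' (idx 0), next='c' -> output (0, 'c'), add 'c' as idx 1
Step 2: w='' (idx 0), next='b' -> output (0, 'b'), add 'b' as idx 2
Step 3: w='b' (idx 2), next='b' -> output (2, 'b'), add 'bb' as idx 3
Step 4: w='b' (idx 2), next='c' -> output (2, 'c'), add 'bc' as idx 4
Step 5: w='bb' (idx 3), next='c' -> output (3, 'c'), add 'bbc' as idx 5
Step 6: w='c' (idx 1), next='b' -> output (1, 'b'), add 'cb' as idx 6


Encoded: [(0, 'c'), (0, 'b'), (2, 'b'), (2, 'c'), (3, 'c'), (1, 'b')]


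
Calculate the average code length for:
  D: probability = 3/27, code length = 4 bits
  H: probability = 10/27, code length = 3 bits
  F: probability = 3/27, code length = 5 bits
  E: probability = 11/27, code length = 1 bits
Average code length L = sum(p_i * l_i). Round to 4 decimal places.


Weighted contributions p_i * l_i:
  D: (3/27) * 4 = 12/27
  H: (10/27) * 3 = 30/27
  F: (3/27) * 5 = 15/27
  E: (11/27) * 1 = 11/27
Sum = (12 + 30 + 15 + 11)/27 = 68/27

L = 68/27 = 2.5185 bits/symbol


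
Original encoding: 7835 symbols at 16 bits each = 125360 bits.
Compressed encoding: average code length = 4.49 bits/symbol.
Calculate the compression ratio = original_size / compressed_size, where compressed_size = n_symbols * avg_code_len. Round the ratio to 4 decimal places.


original_size = n_symbols * orig_bits = 7835 * 16 = 125360 bits
compressed_size = n_symbols * avg_code_len = 7835 * 4.49 = 35179.15 bits
ratio = original_size / compressed_size = 125360 / 35179.15 = 3.5635

Compression ratio = 3.5635


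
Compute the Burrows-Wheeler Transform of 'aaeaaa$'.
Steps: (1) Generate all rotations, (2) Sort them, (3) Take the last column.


Rotations (sorted):
  0: $aaeaaa -> last char: a
  1: a$aaeaa -> last char: a
  2: aa$aaea -> last char: a
  3: aaa$aae -> last char: e
  4: aaeaaa$ -> last char: $
  5: aeaaa$a -> last char: a
  6: eaaa$aa -> last char: a


BWT = aaae$aa


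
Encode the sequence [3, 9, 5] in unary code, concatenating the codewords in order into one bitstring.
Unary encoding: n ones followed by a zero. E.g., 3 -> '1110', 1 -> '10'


Encode each number as n ones followed by a terminating 0:
  3 -> 1110 (4 bits)
  9 -> 1111111110 (10 bits)
  5 -> 111110 (6 bits)
Total length = 4 + 10 + 6 = 20 bits.

Unary([3, 9, 5]) = 11101111111110111110 (20 bits)


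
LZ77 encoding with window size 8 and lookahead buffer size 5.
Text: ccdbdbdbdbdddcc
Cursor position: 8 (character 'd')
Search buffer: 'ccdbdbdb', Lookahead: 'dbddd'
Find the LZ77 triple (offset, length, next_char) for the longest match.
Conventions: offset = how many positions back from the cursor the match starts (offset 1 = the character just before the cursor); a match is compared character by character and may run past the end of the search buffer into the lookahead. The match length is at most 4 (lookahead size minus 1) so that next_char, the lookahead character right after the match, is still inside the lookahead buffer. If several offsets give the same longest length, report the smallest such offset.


Try each offset into the search buffer:
  offset=1 (pos 7, char 'b'): match length 0
  offset=2 (pos 6, char 'd'): match length 3
  offset=3 (pos 5, char 'b'): match length 0
  offset=4 (pos 4, char 'd'): match length 3
  offset=5 (pos 3, char 'b'): match length 0
  offset=6 (pos 2, char 'd'): match length 3
  offset=7 (pos 1, char 'c'): match length 0
  offset=8 (pos 0, char 'c'): match length 0
Longest match has length 3, found at offsets 2, 4, 6; take the smallest, offset 2.
next_char = character at position 8 + 3 = 11 -> 'd'

Best match: offset=2, length=3 (matching 'dbd' starting at position 6)
LZ77 triple: (2, 3, 'd')


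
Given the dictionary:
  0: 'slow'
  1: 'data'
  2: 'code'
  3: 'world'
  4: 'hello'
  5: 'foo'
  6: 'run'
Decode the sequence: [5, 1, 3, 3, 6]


Look up each index in the dictionary:
  5 -> 'foo'
  1 -> 'data'
  3 -> 'world'
  3 -> 'world'
  6 -> 'run'

Decoded: "foo data world world run"


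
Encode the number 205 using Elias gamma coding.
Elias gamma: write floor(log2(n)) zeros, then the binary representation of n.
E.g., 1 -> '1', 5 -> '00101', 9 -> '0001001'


num_bits = floor(log2(205)) + 1 = 8
leading_zeros = num_bits - 1 = 7
binary(205) = 11001101

Elias gamma(205) = '0000000' + '11001101' = 000000011001101 (15 bits)


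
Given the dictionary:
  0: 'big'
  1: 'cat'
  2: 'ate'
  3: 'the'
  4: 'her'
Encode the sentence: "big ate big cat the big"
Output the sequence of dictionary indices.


Look up each word in the dictionary:
  'big' -> 0
  'ate' -> 2
  'big' -> 0
  'cat' -> 1
  'the' -> 3
  'big' -> 0

Encoded: [0, 2, 0, 1, 3, 0]


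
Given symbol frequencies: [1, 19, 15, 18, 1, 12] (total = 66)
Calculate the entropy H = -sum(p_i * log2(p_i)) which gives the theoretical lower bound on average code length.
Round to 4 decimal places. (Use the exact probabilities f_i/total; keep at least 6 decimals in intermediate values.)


Per-symbol terms -p_i * log2(p_i) with p_i = f_i/66:
  p = 1/66 = 0.015152: log2(p) = -6.044394, -p*log2(p) = 0.091582
  p = 19/66 = 0.287879: log2(p) = -1.796467, -p*log2(p) = 0.517165
  p = 15/66 = 0.227273: log2(p) = -2.137504, -p*log2(p) = 0.485796
  p = 18/66 = 0.272727: log2(p) = -1.874469, -p*log2(p) = 0.511219
  p = 1/66 = 0.015152: log2(p) = -6.044394, -p*log2(p) = 0.091582
  p = 12/66 = 0.181818: log2(p) = -2.459432, -p*log2(p) = 0.447169
H = 0.091582 + 0.517165 + 0.485796 + 0.511219 + 0.091582 + 0.447169 = 2.144513

H = 2.1445 bits/symbol


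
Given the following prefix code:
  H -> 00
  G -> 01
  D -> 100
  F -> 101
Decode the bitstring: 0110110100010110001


Decoding step by step:
Bits 01 -> G
Bits 101 -> F
Bits 101 -> F
Bits 00 -> H
Bits 01 -> G
Bits 01 -> G
Bits 100 -> D
Bits 01 -> G


Decoded message: GFFHGGDG


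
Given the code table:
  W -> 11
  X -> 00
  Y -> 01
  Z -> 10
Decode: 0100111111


Decoding:
01 -> Y
00 -> X
11 -> W
11 -> W
11 -> W


Result: YXWWW


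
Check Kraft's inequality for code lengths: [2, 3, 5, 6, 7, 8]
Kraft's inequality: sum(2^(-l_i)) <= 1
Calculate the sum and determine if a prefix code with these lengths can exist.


Sum = 2^(-2) + 2^(-3) + 2^(-5) + 2^(-6) + 2^(-7) + 2^(-8)
    = 0.25 + 0.125 + 0.03125 + 0.015625 + 0.0078125 + 0.00390625
    = 111/256 = 0.43359375
Since 0.43359375 <= 1, Kraft's inequality IS satisfied.
A prefix code with these lengths CAN exist.

Kraft sum = 0.43359375. Satisfied.


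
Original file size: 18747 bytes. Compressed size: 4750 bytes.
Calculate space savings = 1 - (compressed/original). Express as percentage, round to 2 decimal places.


ratio = compressed/original = 4750/18747 = 0.253374
savings = 1 - ratio = 1 - 0.253374 = 0.746626
as a percentage: 0.746626 * 100 = 74.66%

Space savings = 1 - 4750/18747 = 74.66%


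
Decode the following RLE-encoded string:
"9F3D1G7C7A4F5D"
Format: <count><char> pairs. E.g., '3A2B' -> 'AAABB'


Expanding each <count><char> pair:
  9F -> 'FFFFFFFFF'
  3D -> 'DDD'
  1G -> 'G'
  7C -> 'CCCCCCC'
  7A -> 'AAAAAAA'
  4F -> 'FFFF'
  5D -> 'DDDDD'

Decoded = FFFFFFFFFDDDGCCCCCCCAAAAAAAFFFFDDDDD


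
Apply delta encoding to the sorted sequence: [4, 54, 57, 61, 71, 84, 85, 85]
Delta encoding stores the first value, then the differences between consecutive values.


First value: 4
Deltas:
  54 - 4 = 50
  57 - 54 = 3
  61 - 57 = 4
  71 - 61 = 10
  84 - 71 = 13
  85 - 84 = 1
  85 - 85 = 0


Delta encoded: [4, 50, 3, 4, 10, 13, 1, 0]


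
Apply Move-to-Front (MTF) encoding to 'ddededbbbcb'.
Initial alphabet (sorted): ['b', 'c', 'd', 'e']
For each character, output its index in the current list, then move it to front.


MTF encoding:
'd': index 2 in ['b', 'c', 'd', 'e'] -> ['d', 'b', 'c', 'e']
'd': index 0 in ['d', 'b', 'c', 'e'] -> ['d', 'b', 'c', 'e']
'e': index 3 in ['d', 'b', 'c', 'e'] -> ['e', 'd', 'b', 'c']
'd': index 1 in ['e', 'd', 'b', 'c'] -> ['d', 'e', 'b', 'c']
'e': index 1 in ['d', 'e', 'b', 'c'] -> ['e', 'd', 'b', 'c']
'd': index 1 in ['e', 'd', 'b', 'c'] -> ['d', 'e', 'b', 'c']
'b': index 2 in ['d', 'e', 'b', 'c'] -> ['b', 'd', 'e', 'c']
'b': index 0 in ['b', 'd', 'e', 'c'] -> ['b', 'd', 'e', 'c']
'b': index 0 in ['b', 'd', 'e', 'c'] -> ['b', 'd', 'e', 'c']
'c': index 3 in ['b', 'd', 'e', 'c'] -> ['c', 'b', 'd', 'e']
'b': index 1 in ['c', 'b', 'd', 'e'] -> ['b', 'c', 'd', 'e']


Output: [2, 0, 3, 1, 1, 1, 2, 0, 0, 3, 1]


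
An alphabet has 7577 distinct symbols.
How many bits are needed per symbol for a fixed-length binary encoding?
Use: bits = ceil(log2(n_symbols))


log2(7577) = 12.8874
Bracket: 2^12 = 4096 < 7577 <= 2^13 = 8192
So ceil(log2(7577)) = 13

bits = ceil(log2(7577)) = ceil(12.8874) = 13 bits


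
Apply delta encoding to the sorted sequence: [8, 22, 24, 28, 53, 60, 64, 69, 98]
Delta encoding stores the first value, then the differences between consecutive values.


First value: 8
Deltas:
  22 - 8 = 14
  24 - 22 = 2
  28 - 24 = 4
  53 - 28 = 25
  60 - 53 = 7
  64 - 60 = 4
  69 - 64 = 5
  98 - 69 = 29


Delta encoded: [8, 14, 2, 4, 25, 7, 4, 5, 29]


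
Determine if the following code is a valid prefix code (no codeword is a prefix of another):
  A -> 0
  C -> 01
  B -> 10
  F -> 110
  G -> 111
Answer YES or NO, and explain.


Checking each pair (does one codeword prefix another?):
  A='0' vs C='01': prefix -- VIOLATION

NO -- this is NOT a valid prefix code. A (0) is a prefix of C (01).


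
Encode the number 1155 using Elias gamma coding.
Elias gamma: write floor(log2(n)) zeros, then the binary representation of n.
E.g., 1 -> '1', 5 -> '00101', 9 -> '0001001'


num_bits = floor(log2(1155)) + 1 = 11
leading_zeros = num_bits - 1 = 10
binary(1155) = 10010000011

Elias gamma(1155) = '0000000000' + '10010000011' = 000000000010010000011 (21 bits)


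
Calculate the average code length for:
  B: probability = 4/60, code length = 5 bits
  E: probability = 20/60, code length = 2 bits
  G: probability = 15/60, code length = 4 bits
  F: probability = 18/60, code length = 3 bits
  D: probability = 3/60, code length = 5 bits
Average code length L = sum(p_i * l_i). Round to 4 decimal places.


Weighted contributions p_i * l_i:
  B: (4/60) * 5 = 20/60
  E: (20/60) * 2 = 40/60
  G: (15/60) * 4 = 60/60
  F: (18/60) * 3 = 54/60
  D: (3/60) * 5 = 15/60
Sum = (20 + 40 + 60 + 54 + 15)/60 = 189/60

L = 189/60 = 3.1500 bits/symbol


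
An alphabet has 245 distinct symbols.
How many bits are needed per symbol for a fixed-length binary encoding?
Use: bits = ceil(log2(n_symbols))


log2(245) = 7.9366
Bracket: 2^7 = 128 < 245 <= 2^8 = 256
So ceil(log2(245)) = 8

bits = ceil(log2(245)) = ceil(7.9366) = 8 bits


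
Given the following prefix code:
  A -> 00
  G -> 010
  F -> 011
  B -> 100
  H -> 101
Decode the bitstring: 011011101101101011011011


Decoding step by step:
Bits 011 -> F
Bits 011 -> F
Bits 101 -> H
Bits 101 -> H
Bits 101 -> H
Bits 011 -> F
Bits 011 -> F
Bits 011 -> F


Decoded message: FFHHHFFF


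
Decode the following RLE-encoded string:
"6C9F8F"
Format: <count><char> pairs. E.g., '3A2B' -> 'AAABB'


Expanding each <count><char> pair:
  6C -> 'CCCCCC'
  9F -> 'FFFFFFFFF'
  8F -> 'FFFFFFFF'

Decoded = CCCCCCFFFFFFFFFFFFFFFFF


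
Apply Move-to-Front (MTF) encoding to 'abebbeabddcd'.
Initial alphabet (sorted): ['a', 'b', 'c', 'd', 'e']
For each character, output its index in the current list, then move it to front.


MTF encoding:
'a': index 0 in ['a', 'b', 'c', 'd', 'e'] -> ['a', 'b', 'c', 'd', 'e']
'b': index 1 in ['a', 'b', 'c', 'd', 'e'] -> ['b', 'a', 'c', 'd', 'e']
'e': index 4 in ['b', 'a', 'c', 'd', 'e'] -> ['e', 'b', 'a', 'c', 'd']
'b': index 1 in ['e', 'b', 'a', 'c', 'd'] -> ['b', 'e', 'a', 'c', 'd']
'b': index 0 in ['b', 'e', 'a', 'c', 'd'] -> ['b', 'e', 'a', 'c', 'd']
'e': index 1 in ['b', 'e', 'a', 'c', 'd'] -> ['e', 'b', 'a', 'c', 'd']
'a': index 2 in ['e', 'b', 'a', 'c', 'd'] -> ['a', 'e', 'b', 'c', 'd']
'b': index 2 in ['a', 'e', 'b', 'c', 'd'] -> ['b', 'a', 'e', 'c', 'd']
'd': index 4 in ['b', 'a', 'e', 'c', 'd'] -> ['d', 'b', 'a', 'e', 'c']
'd': index 0 in ['d', 'b', 'a', 'e', 'c'] -> ['d', 'b', 'a', 'e', 'c']
'c': index 4 in ['d', 'b', 'a', 'e', 'c'] -> ['c', 'd', 'b', 'a', 'e']
'd': index 1 in ['c', 'd', 'b', 'a', 'e'] -> ['d', 'c', 'b', 'a', 'e']


Output: [0, 1, 4, 1, 0, 1, 2, 2, 4, 0, 4, 1]


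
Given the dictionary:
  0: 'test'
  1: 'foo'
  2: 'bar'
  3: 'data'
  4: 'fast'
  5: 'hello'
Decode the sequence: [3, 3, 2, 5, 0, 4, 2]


Look up each index in the dictionary:
  3 -> 'data'
  3 -> 'data'
  2 -> 'bar'
  5 -> 'hello'
  0 -> 'test'
  4 -> 'fast'
  2 -> 'bar'

Decoded: "data data bar hello test fast bar"


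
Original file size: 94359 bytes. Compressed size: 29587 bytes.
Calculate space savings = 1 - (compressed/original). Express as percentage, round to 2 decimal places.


ratio = compressed/original = 29587/94359 = 0.313558
savings = 1 - ratio = 1 - 0.313558 = 0.686442
as a percentage: 0.686442 * 100 = 68.64%

Space savings = 1 - 29587/94359 = 68.64%


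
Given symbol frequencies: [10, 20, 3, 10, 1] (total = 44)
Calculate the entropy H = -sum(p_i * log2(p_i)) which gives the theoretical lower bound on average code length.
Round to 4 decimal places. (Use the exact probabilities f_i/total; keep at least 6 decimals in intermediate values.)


Per-symbol terms -p_i * log2(p_i) with p_i = f_i/44:
  p = 10/44 = 0.227273: log2(p) = -2.137504, -p*log2(p) = 0.485796
  p = 20/44 = 0.454545: log2(p) = -1.137504, -p*log2(p) = 0.517047
  p = 3/44 = 0.068182: log2(p) = -3.874469, -p*log2(p) = 0.264168
  p = 10/44 = 0.227273: log2(p) = -2.137504, -p*log2(p) = 0.485796
  p = 1/44 = 0.022727: log2(p) = -5.459432, -p*log2(p) = 0.124078
H = 0.485796 + 0.517047 + 0.264168 + 0.485796 + 0.124078 = 1.876885

H = 1.8769 bits/symbol


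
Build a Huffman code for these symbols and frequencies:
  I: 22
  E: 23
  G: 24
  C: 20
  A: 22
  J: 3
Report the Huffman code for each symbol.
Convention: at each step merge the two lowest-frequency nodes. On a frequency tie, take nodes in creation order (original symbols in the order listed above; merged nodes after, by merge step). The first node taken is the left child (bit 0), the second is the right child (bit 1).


Huffman tree construction:
Step 1: Merge J(3) + C(20) = 23
Step 2: Merge I(22) + A(22) = 44
Step 3: Merge E(23) + (J+C)(23) = 46
Step 4: Merge G(24) + (I+A)(44) = 68
Step 5: Merge (E+(J+C))(46) + (G+(I+A))(68) = 114
Read each symbol's code off the tree from the root (left child = 0, right child = 1).

Codes:
  I: 110 (length 3)
  E: 00 (length 2)
  G: 10 (length 2)
  C: 011 (length 3)
  A: 111 (length 3)
  J: 010 (length 3)
Average code length: 295/114 = 2.5877 bits/symbol


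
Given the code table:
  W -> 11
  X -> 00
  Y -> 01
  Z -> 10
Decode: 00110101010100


Decoding:
00 -> X
11 -> W
01 -> Y
01 -> Y
01 -> Y
01 -> Y
00 -> X


Result: XWYYYYX


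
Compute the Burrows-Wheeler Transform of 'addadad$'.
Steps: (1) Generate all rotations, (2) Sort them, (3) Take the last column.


Rotations (sorted):
  0: $addadad -> last char: d
  1: ad$addad -> last char: d
  2: adad$add -> last char: d
  3: addadad$ -> last char: $
  4: d$addada -> last char: a
  5: dad$adda -> last char: a
  6: dadad$ad -> last char: d
  7: ddadad$a -> last char: a


BWT = ddd$aada


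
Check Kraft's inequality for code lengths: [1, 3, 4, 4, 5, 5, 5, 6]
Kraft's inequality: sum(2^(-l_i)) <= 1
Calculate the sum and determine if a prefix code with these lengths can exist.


Sum = 2^(-1) + 2^(-3) + 2^(-4) + 2^(-4) + 2^(-5) + 2^(-5) + 2^(-5) + 2^(-6)
    = 0.5 + 0.125 + 0.0625 + 0.0625 + 0.03125 + 0.03125 + 0.03125 + 0.015625
    = 55/64 = 0.859375
Since 0.859375 <= 1, Kraft's inequality IS satisfied.
A prefix code with these lengths CAN exist.

Kraft sum = 0.859375. Satisfied.


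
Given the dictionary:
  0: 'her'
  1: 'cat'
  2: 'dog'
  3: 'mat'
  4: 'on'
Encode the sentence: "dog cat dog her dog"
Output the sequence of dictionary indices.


Look up each word in the dictionary:
  'dog' -> 2
  'cat' -> 1
  'dog' -> 2
  'her' -> 0
  'dog' -> 2

Encoded: [2, 1, 2, 0, 2]


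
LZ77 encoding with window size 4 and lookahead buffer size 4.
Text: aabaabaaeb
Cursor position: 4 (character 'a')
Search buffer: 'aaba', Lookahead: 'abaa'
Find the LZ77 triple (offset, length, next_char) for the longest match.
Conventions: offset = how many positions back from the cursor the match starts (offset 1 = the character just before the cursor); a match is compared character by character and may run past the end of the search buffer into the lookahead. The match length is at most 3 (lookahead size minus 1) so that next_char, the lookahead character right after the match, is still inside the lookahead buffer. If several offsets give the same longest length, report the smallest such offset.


Try each offset into the search buffer:
  offset=1 (pos 3, char 'a'): match length 1
  offset=2 (pos 2, char 'b'): match length 0
  offset=3 (pos 1, char 'a'): match length 3
  offset=4 (pos 0, char 'a'): match length 1
Longest match has length 3 at offset 3.
next_char = character at position 4 + 3 = 7 -> 'a'

Best match: offset=3, length=3 (matching 'aba' starting at position 1)
LZ77 triple: (3, 3, 'a')


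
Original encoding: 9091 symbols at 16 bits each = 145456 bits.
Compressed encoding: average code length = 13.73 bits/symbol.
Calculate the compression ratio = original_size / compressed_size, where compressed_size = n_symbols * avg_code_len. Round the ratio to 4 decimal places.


original_size = n_symbols * orig_bits = 9091 * 16 = 145456 bits
compressed_size = n_symbols * avg_code_len = 9091 * 13.73 = 124819.43 bits
ratio = original_size / compressed_size = 145456 / 124819.43 = 1.1653

Compression ratio = 1.1653


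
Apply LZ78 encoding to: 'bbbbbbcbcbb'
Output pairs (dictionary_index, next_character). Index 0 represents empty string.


LZ78 encoding steps:
Dictionary: {0: ''}
Step 1: w='' (idx 0), next='b' -> output (0, 'b'), add 'b' as idx 1
Step 2: w='b' (idx 1), next='b' -> output (1, 'b'), add 'bb' as idx 2
Step 3: w='bb' (idx 2), next='b' -> output (2, 'b'), add 'bbb' as idx 3
Step 4: w='' (idx 0), next='c' -> output (0, 'c'), add 'c' as idx 4
Step 5: w='b' (idx 1), next='c' -> output (1, 'c'), add 'bc' as idx 5
Step 6: w='bb' (idx 2), end of input -> output (2, '')


Encoded: [(0, 'b'), (1, 'b'), (2, 'b'), (0, 'c'), (1, 'c'), (2, '')]


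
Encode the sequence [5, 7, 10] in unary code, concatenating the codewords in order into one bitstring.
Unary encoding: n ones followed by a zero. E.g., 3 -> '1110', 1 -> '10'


Encode each number as n ones followed by a terminating 0:
  5 -> 111110 (6 bits)
  7 -> 11111110 (8 bits)
  10 -> 11111111110 (11 bits)
Total length = 6 + 8 + 11 = 25 bits.

Unary([5, 7, 10]) = 1111101111111011111111110 (25 bits)


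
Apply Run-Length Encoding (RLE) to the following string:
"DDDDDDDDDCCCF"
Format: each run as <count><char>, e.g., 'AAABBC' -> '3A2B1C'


Scanning runs left to right:
  i=0: run of 'D' x 9 -> '9D'
  i=9: run of 'C' x 3 -> '3C'
  i=12: run of 'F' x 1 -> '1F'

RLE = 9D3C1F


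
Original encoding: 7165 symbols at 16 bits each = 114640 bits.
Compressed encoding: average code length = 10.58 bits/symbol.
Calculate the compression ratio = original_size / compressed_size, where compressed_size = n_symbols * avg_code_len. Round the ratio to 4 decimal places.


original_size = n_symbols * orig_bits = 7165 * 16 = 114640 bits
compressed_size = n_symbols * avg_code_len = 7165 * 10.58 = 75805.7 bits
ratio = original_size / compressed_size = 114640 / 75805.7 = 1.5123

Compression ratio = 1.5123


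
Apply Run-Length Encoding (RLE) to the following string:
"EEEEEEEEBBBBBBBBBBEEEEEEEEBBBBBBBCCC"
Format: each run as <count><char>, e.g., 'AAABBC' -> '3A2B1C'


Scanning runs left to right:
  i=0: run of 'E' x 8 -> '8E'
  i=8: run of 'B' x 10 -> '10B'
  i=18: run of 'E' x 8 -> '8E'
  i=26: run of 'B' x 7 -> '7B'
  i=33: run of 'C' x 3 -> '3C'

RLE = 8E10B8E7B3C


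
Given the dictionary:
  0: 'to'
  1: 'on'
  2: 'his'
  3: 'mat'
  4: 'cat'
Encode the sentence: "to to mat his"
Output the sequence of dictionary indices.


Look up each word in the dictionary:
  'to' -> 0
  'to' -> 0
  'mat' -> 3
  'his' -> 2

Encoded: [0, 0, 3, 2]


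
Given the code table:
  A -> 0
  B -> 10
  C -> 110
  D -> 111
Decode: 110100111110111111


Decoding:
110 -> C
10 -> B
0 -> A
111 -> D
110 -> C
111 -> D
111 -> D


Result: CBADCDD


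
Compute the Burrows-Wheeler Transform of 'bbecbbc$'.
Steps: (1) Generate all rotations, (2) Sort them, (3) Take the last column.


Rotations (sorted):
  0: $bbecbbc -> last char: c
  1: bbc$bbec -> last char: c
  2: bbecbbc$ -> last char: $
  3: bc$bbecb -> last char: b
  4: becbbc$b -> last char: b
  5: c$bbecbb -> last char: b
  6: cbbc$bbe -> last char: e
  7: ecbbc$bb -> last char: b


BWT = cc$bbbeb


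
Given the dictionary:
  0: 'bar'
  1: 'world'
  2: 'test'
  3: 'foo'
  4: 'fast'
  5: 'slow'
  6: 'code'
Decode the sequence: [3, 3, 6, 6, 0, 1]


Look up each index in the dictionary:
  3 -> 'foo'
  3 -> 'foo'
  6 -> 'code'
  6 -> 'code'
  0 -> 'bar'
  1 -> 'world'

Decoded: "foo foo code code bar world"


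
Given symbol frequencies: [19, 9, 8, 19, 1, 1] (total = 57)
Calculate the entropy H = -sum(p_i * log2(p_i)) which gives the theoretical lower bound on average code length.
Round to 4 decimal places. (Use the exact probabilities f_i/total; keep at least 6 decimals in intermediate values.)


Per-symbol terms -p_i * log2(p_i) with p_i = f_i/57:
  p = 19/57 = 0.333333: log2(p) = -1.584963, -p*log2(p) = 0.528321
  p = 9/57 = 0.157895: log2(p) = -2.662965, -p*log2(p) = 0.420468
  p = 8/57 = 0.140351: log2(p) = -2.832890, -p*log2(p) = 0.397599
  p = 19/57 = 0.333333: log2(p) = -1.584963, -p*log2(p) = 0.528321
  p = 1/57 = 0.017544: log2(p) = -5.832890, -p*log2(p) = 0.102331
  p = 1/57 = 0.017544: log2(p) = -5.832890, -p*log2(p) = 0.102331
H = 0.528321 + 0.420468 + 0.397599 + 0.528321 + 0.102331 + 0.102331 = 2.079371

H = 2.0794 bits/symbol


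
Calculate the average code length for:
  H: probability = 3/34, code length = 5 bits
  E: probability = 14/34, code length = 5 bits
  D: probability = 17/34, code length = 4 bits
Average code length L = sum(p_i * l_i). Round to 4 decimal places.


Weighted contributions p_i * l_i:
  H: (3/34) * 5 = 15/34
  E: (14/34) * 5 = 70/34
  D: (17/34) * 4 = 68/34
Sum = (15 + 70 + 68)/34 = 153/34

L = 153/34 = 4.5000 bits/symbol


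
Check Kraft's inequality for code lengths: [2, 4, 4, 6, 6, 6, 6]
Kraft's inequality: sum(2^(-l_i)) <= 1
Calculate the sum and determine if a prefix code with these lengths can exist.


Sum = 2^(-2) + 2^(-4) + 2^(-4) + 2^(-6) + 2^(-6) + 2^(-6) + 2^(-6)
    = 0.25 + 0.0625 + 0.0625 + 0.015625 + 0.015625 + 0.015625 + 0.015625
    = 28/64 = 0.4375
Since 0.4375 <= 1, Kraft's inequality IS satisfied.
A prefix code with these lengths CAN exist.

Kraft sum = 0.4375. Satisfied.


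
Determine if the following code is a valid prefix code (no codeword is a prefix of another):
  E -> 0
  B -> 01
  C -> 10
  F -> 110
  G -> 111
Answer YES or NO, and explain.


Checking each pair (does one codeword prefix another?):
  E='0' vs B='01': prefix -- VIOLATION

NO -- this is NOT a valid prefix code. E (0) is a prefix of B (01).


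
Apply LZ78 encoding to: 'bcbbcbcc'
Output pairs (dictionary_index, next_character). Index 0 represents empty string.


LZ78 encoding steps:
Dictionary: {0: ''}
Step 1: w='' (idx 0), next='b' -> output (0, 'b'), add 'b' as idx 1
Step 2: w='' (idx 0), next='c' -> output (0, 'c'), add 'c' as idx 2
Step 3: w='b' (idx 1), next='b' -> output (1, 'b'), add 'bb' as idx 3
Step 4: w='c' (idx 2), next='b' -> output (2, 'b'), add 'cb' as idx 4
Step 5: w='c' (idx 2), next='c' -> output (2, 'c'), add 'cc' as idx 5


Encoded: [(0, 'b'), (0, 'c'), (1, 'b'), (2, 'b'), (2, 'c')]


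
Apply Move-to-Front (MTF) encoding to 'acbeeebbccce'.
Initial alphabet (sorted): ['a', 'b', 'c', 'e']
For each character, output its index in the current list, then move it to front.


MTF encoding:
'a': index 0 in ['a', 'b', 'c', 'e'] -> ['a', 'b', 'c', 'e']
'c': index 2 in ['a', 'b', 'c', 'e'] -> ['c', 'a', 'b', 'e']
'b': index 2 in ['c', 'a', 'b', 'e'] -> ['b', 'c', 'a', 'e']
'e': index 3 in ['b', 'c', 'a', 'e'] -> ['e', 'b', 'c', 'a']
'e': index 0 in ['e', 'b', 'c', 'a'] -> ['e', 'b', 'c', 'a']
'e': index 0 in ['e', 'b', 'c', 'a'] -> ['e', 'b', 'c', 'a']
'b': index 1 in ['e', 'b', 'c', 'a'] -> ['b', 'e', 'c', 'a']
'b': index 0 in ['b', 'e', 'c', 'a'] -> ['b', 'e', 'c', 'a']
'c': index 2 in ['b', 'e', 'c', 'a'] -> ['c', 'b', 'e', 'a']
'c': index 0 in ['c', 'b', 'e', 'a'] -> ['c', 'b', 'e', 'a']
'c': index 0 in ['c', 'b', 'e', 'a'] -> ['c', 'b', 'e', 'a']
'e': index 2 in ['c', 'b', 'e', 'a'] -> ['e', 'c', 'b', 'a']


Output: [0, 2, 2, 3, 0, 0, 1, 0, 2, 0, 0, 2]


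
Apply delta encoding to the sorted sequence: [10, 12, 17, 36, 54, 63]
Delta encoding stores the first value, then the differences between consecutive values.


First value: 10
Deltas:
  12 - 10 = 2
  17 - 12 = 5
  36 - 17 = 19
  54 - 36 = 18
  63 - 54 = 9


Delta encoded: [10, 2, 5, 19, 18, 9]


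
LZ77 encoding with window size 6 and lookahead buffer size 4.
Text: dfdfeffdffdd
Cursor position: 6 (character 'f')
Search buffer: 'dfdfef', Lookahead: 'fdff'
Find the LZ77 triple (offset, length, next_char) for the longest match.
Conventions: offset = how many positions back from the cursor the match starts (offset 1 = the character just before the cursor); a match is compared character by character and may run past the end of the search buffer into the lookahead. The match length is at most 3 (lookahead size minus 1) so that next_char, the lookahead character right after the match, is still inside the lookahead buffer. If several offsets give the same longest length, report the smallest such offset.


Try each offset into the search buffer:
  offset=1 (pos 5, char 'f'): match length 1
  offset=2 (pos 4, char 'e'): match length 0
  offset=3 (pos 3, char 'f'): match length 1
  offset=4 (pos 2, char 'd'): match length 0
  offset=5 (pos 1, char 'f'): match length 3
  offset=6 (pos 0, char 'd'): match length 0
Longest match has length 3 at offset 5.
next_char = character at position 6 + 3 = 9 -> 'f'

Best match: offset=5, length=3 (matching 'fdf' starting at position 1)
LZ77 triple: (5, 3, 'f')


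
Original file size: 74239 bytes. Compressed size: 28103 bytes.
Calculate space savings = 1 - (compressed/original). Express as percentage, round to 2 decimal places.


ratio = compressed/original = 28103/74239 = 0.378548
savings = 1 - ratio = 1 - 0.378548 = 0.621452
as a percentage: 0.621452 * 100 = 62.15%

Space savings = 1 - 28103/74239 = 62.15%


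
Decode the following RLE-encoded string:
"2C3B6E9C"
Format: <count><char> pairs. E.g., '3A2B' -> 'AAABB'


Expanding each <count><char> pair:
  2C -> 'CC'
  3B -> 'BBB'
  6E -> 'EEEEEE'
  9C -> 'CCCCCCCCC'

Decoded = CCBBBEEEEEECCCCCCCCC


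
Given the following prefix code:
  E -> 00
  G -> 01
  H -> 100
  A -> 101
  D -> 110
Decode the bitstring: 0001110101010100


Decoding step by step:
Bits 00 -> E
Bits 01 -> G
Bits 110 -> D
Bits 101 -> A
Bits 01 -> G
Bits 01 -> G
Bits 00 -> E


Decoded message: EGDAGGE


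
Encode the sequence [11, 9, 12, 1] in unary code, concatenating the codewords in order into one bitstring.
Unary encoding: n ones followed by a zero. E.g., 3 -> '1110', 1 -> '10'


Encode each number as n ones followed by a terminating 0:
  11 -> 111111111110 (12 bits)
  9 -> 1111111110 (10 bits)
  12 -> 1111111111110 (13 bits)
  1 -> 10 (2 bits)
Total length = 12 + 10 + 13 + 2 = 37 bits.

Unary([11, 9, 12, 1]) = 1111111111101111111110111111111111010 (37 bits)


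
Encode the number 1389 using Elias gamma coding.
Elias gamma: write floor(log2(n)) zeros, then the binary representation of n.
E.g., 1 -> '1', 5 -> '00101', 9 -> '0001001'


num_bits = floor(log2(1389)) + 1 = 11
leading_zeros = num_bits - 1 = 10
binary(1389) = 10101101101

Elias gamma(1389) = '0000000000' + '10101101101' = 000000000010101101101 (21 bits)


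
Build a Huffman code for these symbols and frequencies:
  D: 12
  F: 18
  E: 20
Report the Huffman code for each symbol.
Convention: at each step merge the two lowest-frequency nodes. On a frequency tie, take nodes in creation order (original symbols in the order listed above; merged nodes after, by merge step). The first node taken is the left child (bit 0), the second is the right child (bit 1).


Huffman tree construction:
Step 1: Merge D(12) + F(18) = 30
Step 2: Merge E(20) + (D+F)(30) = 50
Read each symbol's code off the tree from the root (left child = 0, right child = 1).

Codes:
  D: 10 (length 2)
  F: 11 (length 2)
  E: 0 (length 1)
Average code length: 80/50 = 1.6000 bits/symbol


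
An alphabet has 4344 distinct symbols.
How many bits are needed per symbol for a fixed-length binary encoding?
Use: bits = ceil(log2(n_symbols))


log2(4344) = 12.0848
Bracket: 2^12 = 4096 < 4344 <= 2^13 = 8192
So ceil(log2(4344)) = 13

bits = ceil(log2(4344)) = ceil(12.0848) = 13 bits


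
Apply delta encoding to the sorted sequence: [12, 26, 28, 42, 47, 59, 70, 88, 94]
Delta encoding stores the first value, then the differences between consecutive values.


First value: 12
Deltas:
  26 - 12 = 14
  28 - 26 = 2
  42 - 28 = 14
  47 - 42 = 5
  59 - 47 = 12
  70 - 59 = 11
  88 - 70 = 18
  94 - 88 = 6


Delta encoded: [12, 14, 2, 14, 5, 12, 11, 18, 6]


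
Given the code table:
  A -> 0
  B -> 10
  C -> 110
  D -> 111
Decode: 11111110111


Decoding:
111 -> D
111 -> D
10 -> B
111 -> D


Result: DDBD


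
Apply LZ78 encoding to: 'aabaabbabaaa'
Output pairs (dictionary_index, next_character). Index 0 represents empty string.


LZ78 encoding steps:
Dictionary: {0: ''}
Step 1: w='' (idx 0), next='a' -> output (0, 'a'), add 'a' as idx 1
Step 2: w='a' (idx 1), next='b' -> output (1, 'b'), add 'ab' as idx 2
Step 3: w='a' (idx 1), next='a' -> output (1, 'a'), add 'aa' as idx 3
Step 4: w='' (idx 0), next='b' -> output (0, 'b'), add 'b' as idx 4
Step 5: w='b' (idx 4), next='a' -> output (4, 'a'), add 'ba' as idx 5
Step 6: w='ba' (idx 5), next='a' -> output (5, 'a'), add 'baa' as idx 6
Step 7: w='a' (idx 1), end of input -> output (1, '')


Encoded: [(0, 'a'), (1, 'b'), (1, 'a'), (0, 'b'), (4, 'a'), (5, 'a'), (1, '')]


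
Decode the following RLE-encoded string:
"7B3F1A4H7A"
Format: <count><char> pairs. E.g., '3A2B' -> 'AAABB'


Expanding each <count><char> pair:
  7B -> 'BBBBBBB'
  3F -> 'FFF'
  1A -> 'A'
  4H -> 'HHHH'
  7A -> 'AAAAAAA'

Decoded = BBBBBBBFFFAHHHHAAAAAAA


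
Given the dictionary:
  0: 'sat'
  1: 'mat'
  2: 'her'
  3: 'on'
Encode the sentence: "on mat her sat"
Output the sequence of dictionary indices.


Look up each word in the dictionary:
  'on' -> 3
  'mat' -> 1
  'her' -> 2
  'sat' -> 0

Encoded: [3, 1, 2, 0]


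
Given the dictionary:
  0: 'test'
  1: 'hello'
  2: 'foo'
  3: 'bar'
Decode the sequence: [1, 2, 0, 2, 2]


Look up each index in the dictionary:
  1 -> 'hello'
  2 -> 'foo'
  0 -> 'test'
  2 -> 'foo'
  2 -> 'foo'

Decoded: "hello foo test foo foo"


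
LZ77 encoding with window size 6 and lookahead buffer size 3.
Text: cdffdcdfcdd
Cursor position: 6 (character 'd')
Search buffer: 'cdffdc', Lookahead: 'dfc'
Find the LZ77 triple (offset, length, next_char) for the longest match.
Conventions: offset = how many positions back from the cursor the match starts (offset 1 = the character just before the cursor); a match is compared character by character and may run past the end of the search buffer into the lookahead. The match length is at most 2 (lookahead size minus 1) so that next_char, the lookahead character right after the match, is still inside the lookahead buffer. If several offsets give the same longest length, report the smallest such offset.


Try each offset into the search buffer:
  offset=1 (pos 5, char 'c'): match length 0
  offset=2 (pos 4, char 'd'): match length 1
  offset=3 (pos 3, char 'f'): match length 0
  offset=4 (pos 2, char 'f'): match length 0
  offset=5 (pos 1, char 'd'): match length 2
  offset=6 (pos 0, char 'c'): match length 0
Longest match has length 2 at offset 5.
next_char = character at position 6 + 2 = 8 -> 'c'

Best match: offset=5, length=2 (matching 'df' starting at position 1)
LZ77 triple: (5, 2, 'c')


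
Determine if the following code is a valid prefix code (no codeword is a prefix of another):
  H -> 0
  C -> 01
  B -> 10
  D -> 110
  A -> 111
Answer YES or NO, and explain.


Checking each pair (does one codeword prefix another?):
  H='0' vs C='01': prefix -- VIOLATION

NO -- this is NOT a valid prefix code. H (0) is a prefix of C (01).


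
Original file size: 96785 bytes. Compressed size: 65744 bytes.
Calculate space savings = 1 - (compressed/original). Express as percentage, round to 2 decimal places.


ratio = compressed/original = 65744/96785 = 0.679279
savings = 1 - ratio = 1 - 0.679279 = 0.320721
as a percentage: 0.320721 * 100 = 32.07%

Space savings = 1 - 65744/96785 = 32.07%


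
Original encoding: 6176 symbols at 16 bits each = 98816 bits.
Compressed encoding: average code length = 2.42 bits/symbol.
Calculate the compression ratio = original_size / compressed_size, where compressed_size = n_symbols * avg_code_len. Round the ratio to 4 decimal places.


original_size = n_symbols * orig_bits = 6176 * 16 = 98816 bits
compressed_size = n_symbols * avg_code_len = 6176 * 2.42 = 14945.92 bits
ratio = original_size / compressed_size = 98816 / 14945.92 = 6.6116

Compression ratio = 6.6116


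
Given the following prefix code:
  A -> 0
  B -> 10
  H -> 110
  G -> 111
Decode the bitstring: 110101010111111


Decoding step by step:
Bits 110 -> H
Bits 10 -> B
Bits 10 -> B
Bits 10 -> B
Bits 111 -> G
Bits 111 -> G


Decoded message: HBBBGG


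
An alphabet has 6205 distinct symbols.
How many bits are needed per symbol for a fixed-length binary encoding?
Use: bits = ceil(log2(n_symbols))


log2(6205) = 12.5992
Bracket: 2^12 = 4096 < 6205 <= 2^13 = 8192
So ceil(log2(6205)) = 13

bits = ceil(log2(6205)) = ceil(12.5992) = 13 bits


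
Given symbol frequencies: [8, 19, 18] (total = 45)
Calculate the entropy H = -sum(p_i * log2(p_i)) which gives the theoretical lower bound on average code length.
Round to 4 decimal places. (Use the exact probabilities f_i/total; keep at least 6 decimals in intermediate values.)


Per-symbol terms -p_i * log2(p_i) with p_i = f_i/45:
  p = 8/45 = 0.177778: log2(p) = -2.491853, -p*log2(p) = 0.442996
  p = 19/45 = 0.422222: log2(p) = -1.243926, -p*log2(p) = 0.525213
  p = 18/45 = 0.400000: log2(p) = -1.321928, -p*log2(p) = 0.528771
H = 0.442996 + 0.525213 + 0.528771 = 1.496980

H = 1.497 bits/symbol


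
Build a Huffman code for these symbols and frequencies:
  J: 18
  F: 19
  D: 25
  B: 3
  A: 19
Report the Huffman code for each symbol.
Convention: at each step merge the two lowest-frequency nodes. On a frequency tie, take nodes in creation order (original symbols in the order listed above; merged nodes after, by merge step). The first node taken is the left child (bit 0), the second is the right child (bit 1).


Huffman tree construction:
Step 1: Merge B(3) + J(18) = 21
Step 2: Merge F(19) + A(19) = 38
Step 3: Merge (B+J)(21) + D(25) = 46
Step 4: Merge (F+A)(38) + ((B+J)+D)(46) = 84
Read each symbol's code off the tree from the root (left child = 0, right child = 1).

Codes:
  J: 101 (length 3)
  F: 00 (length 2)
  D: 11 (length 2)
  B: 100 (length 3)
  A: 01 (length 2)
Average code length: 189/84 = 2.2500 bits/symbol


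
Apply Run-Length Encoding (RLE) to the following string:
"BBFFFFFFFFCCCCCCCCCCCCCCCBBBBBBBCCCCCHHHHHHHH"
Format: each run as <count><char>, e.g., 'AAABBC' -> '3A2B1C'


Scanning runs left to right:
  i=0: run of 'B' x 2 -> '2B'
  i=2: run of 'F' x 8 -> '8F'
  i=10: run of 'C' x 15 -> '15C'
  i=25: run of 'B' x 7 -> '7B'
  i=32: run of 'C' x 5 -> '5C'
  i=37: run of 'H' x 8 -> '8H'

RLE = 2B8F15C7B5C8H


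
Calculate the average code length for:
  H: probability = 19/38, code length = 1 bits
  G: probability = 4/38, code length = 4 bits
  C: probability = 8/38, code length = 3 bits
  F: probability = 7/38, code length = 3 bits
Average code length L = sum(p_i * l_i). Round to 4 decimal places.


Weighted contributions p_i * l_i:
  H: (19/38) * 1 = 19/38
  G: (4/38) * 4 = 16/38
  C: (8/38) * 3 = 24/38
  F: (7/38) * 3 = 21/38
Sum = (19 + 16 + 24 + 21)/38 = 80/38

L = 80/38 = 2.1053 bits/symbol


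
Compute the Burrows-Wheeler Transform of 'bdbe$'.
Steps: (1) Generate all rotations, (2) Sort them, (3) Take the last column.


Rotations (sorted):
  0: $bdbe -> last char: e
  1: bdbe$ -> last char: $
  2: be$bd -> last char: d
  3: dbe$b -> last char: b
  4: e$bdb -> last char: b


BWT = e$dbb


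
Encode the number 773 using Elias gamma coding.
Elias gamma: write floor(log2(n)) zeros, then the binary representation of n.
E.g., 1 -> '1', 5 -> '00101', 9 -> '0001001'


num_bits = floor(log2(773)) + 1 = 10
leading_zeros = num_bits - 1 = 9
binary(773) = 1100000101

Elias gamma(773) = '000000000' + '1100000101' = 0000000001100000101 (19 bits)


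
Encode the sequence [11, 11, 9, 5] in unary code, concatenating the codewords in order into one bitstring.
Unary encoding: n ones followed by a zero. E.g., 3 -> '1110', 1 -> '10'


Encode each number as n ones followed by a terminating 0:
  11 -> 111111111110 (12 bits)
  11 -> 111111111110 (12 bits)
  9 -> 1111111110 (10 bits)
  5 -> 111110 (6 bits)
Total length = 12 + 12 + 10 + 6 = 40 bits.

Unary([11, 11, 9, 5]) = 1111111111101111111111101111111110111110 (40 bits)


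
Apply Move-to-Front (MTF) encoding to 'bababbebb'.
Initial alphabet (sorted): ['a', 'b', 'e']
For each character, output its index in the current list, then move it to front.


MTF encoding:
'b': index 1 in ['a', 'b', 'e'] -> ['b', 'a', 'e']
'a': index 1 in ['b', 'a', 'e'] -> ['a', 'b', 'e']
'b': index 1 in ['a', 'b', 'e'] -> ['b', 'a', 'e']
'a': index 1 in ['b', 'a', 'e'] -> ['a', 'b', 'e']
'b': index 1 in ['a', 'b', 'e'] -> ['b', 'a', 'e']
'b': index 0 in ['b', 'a', 'e'] -> ['b', 'a', 'e']
'e': index 2 in ['b', 'a', 'e'] -> ['e', 'b', 'a']
'b': index 1 in ['e', 'b', 'a'] -> ['b', 'e', 'a']
'b': index 0 in ['b', 'e', 'a'] -> ['b', 'e', 'a']


Output: [1, 1, 1, 1, 1, 0, 2, 1, 0]


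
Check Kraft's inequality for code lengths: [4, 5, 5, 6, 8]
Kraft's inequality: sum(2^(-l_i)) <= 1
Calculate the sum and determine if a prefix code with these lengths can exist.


Sum = 2^(-4) + 2^(-5) + 2^(-5) + 2^(-6) + 2^(-8)
    = 0.0625 + 0.03125 + 0.03125 + 0.015625 + 0.00390625
    = 37/256 = 0.14453125
Since 0.14453125 <= 1, Kraft's inequality IS satisfied.
A prefix code with these lengths CAN exist.

Kraft sum = 0.14453125. Satisfied.
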